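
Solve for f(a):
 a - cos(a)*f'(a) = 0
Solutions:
 f(a) = C1 + Integral(a/cos(a), a)


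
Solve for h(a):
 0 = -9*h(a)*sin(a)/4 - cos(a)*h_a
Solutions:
 h(a) = C1*cos(a)^(9/4)


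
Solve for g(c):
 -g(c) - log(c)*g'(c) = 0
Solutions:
 g(c) = C1*exp(-li(c))


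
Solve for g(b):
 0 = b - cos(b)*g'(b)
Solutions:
 g(b) = C1 + Integral(b/cos(b), b)


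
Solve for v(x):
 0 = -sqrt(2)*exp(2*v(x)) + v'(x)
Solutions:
 v(x) = log(-sqrt(-1/(C1 + sqrt(2)*x))) - log(2)/2
 v(x) = log(-1/(C1 + sqrt(2)*x))/2 - log(2)/2


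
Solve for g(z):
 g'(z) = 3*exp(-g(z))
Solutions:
 g(z) = log(C1 + 3*z)


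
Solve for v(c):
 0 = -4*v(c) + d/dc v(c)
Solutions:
 v(c) = C1*exp(4*c)


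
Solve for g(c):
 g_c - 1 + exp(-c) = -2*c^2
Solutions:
 g(c) = C1 - 2*c^3/3 + c + exp(-c)


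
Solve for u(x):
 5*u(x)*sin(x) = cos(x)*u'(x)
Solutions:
 u(x) = C1/cos(x)^5


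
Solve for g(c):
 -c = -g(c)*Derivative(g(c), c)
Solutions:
 g(c) = -sqrt(C1 + c^2)
 g(c) = sqrt(C1 + c^2)


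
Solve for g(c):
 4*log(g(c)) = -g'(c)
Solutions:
 li(g(c)) = C1 - 4*c


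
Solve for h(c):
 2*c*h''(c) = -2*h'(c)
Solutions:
 h(c) = C1 + C2*log(c)


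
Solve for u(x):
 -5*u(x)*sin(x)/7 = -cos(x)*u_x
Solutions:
 u(x) = C1/cos(x)^(5/7)


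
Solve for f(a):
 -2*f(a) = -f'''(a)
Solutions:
 f(a) = C3*exp(2^(1/3)*a) + (C1*sin(2^(1/3)*sqrt(3)*a/2) + C2*cos(2^(1/3)*sqrt(3)*a/2))*exp(-2^(1/3)*a/2)


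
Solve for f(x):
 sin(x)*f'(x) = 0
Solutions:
 f(x) = C1


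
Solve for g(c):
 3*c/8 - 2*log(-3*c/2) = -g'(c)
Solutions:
 g(c) = C1 - 3*c^2/16 + 2*c*log(-c) + 2*c*(-1 - log(2) + log(3))


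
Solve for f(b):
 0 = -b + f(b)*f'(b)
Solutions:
 f(b) = -sqrt(C1 + b^2)
 f(b) = sqrt(C1 + b^2)


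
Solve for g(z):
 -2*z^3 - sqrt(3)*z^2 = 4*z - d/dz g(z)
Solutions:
 g(z) = C1 + z^4/2 + sqrt(3)*z^3/3 + 2*z^2


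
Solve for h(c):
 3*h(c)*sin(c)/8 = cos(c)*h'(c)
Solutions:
 h(c) = C1/cos(c)^(3/8)


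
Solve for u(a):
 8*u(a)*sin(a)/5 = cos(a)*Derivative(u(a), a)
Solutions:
 u(a) = C1/cos(a)^(8/5)


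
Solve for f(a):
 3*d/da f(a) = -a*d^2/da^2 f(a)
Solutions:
 f(a) = C1 + C2/a^2


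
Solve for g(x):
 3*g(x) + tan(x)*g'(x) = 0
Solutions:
 g(x) = C1/sin(x)^3


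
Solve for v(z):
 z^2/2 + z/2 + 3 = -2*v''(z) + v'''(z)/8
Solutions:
 v(z) = C1 + C2*z + C3*exp(16*z) - z^4/48 - 3*z^3/64 - 777*z^2/1024


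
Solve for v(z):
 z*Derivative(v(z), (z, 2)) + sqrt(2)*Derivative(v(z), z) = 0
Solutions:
 v(z) = C1 + C2*z^(1 - sqrt(2))


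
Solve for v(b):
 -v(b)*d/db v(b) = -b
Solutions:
 v(b) = -sqrt(C1 + b^2)
 v(b) = sqrt(C1 + b^2)


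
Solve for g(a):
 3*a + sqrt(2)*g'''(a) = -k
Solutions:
 g(a) = C1 + C2*a + C3*a^2 - sqrt(2)*a^4/16 - sqrt(2)*a^3*k/12


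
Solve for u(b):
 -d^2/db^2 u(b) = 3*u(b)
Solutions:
 u(b) = C1*sin(sqrt(3)*b) + C2*cos(sqrt(3)*b)


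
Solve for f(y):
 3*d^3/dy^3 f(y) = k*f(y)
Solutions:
 f(y) = C1*exp(3^(2/3)*k^(1/3)*y/3) + C2*exp(k^(1/3)*y*(-3^(2/3) + 3*3^(1/6)*I)/6) + C3*exp(-k^(1/3)*y*(3^(2/3) + 3*3^(1/6)*I)/6)


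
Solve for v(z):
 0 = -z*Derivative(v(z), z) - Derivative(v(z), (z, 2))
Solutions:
 v(z) = C1 + C2*erf(sqrt(2)*z/2)


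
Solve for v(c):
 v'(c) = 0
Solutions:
 v(c) = C1


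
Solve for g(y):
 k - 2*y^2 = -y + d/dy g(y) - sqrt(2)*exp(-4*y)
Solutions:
 g(y) = C1 + k*y - 2*y^3/3 + y^2/2 - sqrt(2)*exp(-4*y)/4


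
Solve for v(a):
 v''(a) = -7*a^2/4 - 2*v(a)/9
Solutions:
 v(a) = C1*sin(sqrt(2)*a/3) + C2*cos(sqrt(2)*a/3) - 63*a^2/8 + 567/8


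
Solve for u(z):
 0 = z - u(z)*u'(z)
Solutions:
 u(z) = -sqrt(C1 + z^2)
 u(z) = sqrt(C1 + z^2)


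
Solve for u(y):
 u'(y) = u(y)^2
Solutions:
 u(y) = -1/(C1 + y)


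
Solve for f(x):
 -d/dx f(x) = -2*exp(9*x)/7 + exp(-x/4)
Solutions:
 f(x) = C1 + 2*exp(9*x)/63 + 4*exp(-x/4)


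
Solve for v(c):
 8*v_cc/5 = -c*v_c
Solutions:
 v(c) = C1 + C2*erf(sqrt(5)*c/4)


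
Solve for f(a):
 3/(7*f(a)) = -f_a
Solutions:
 f(a) = -sqrt(C1 - 42*a)/7
 f(a) = sqrt(C1 - 42*a)/7


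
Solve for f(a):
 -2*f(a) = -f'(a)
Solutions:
 f(a) = C1*exp(2*a)


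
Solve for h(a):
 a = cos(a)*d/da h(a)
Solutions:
 h(a) = C1 + Integral(a/cos(a), a)


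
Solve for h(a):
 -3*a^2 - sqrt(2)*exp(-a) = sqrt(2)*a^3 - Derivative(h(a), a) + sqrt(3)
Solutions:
 h(a) = C1 + sqrt(2)*a^4/4 + a^3 + sqrt(3)*a - sqrt(2)*exp(-a)


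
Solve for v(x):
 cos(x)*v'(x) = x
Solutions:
 v(x) = C1 + Integral(x/cos(x), x)


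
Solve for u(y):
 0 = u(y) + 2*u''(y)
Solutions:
 u(y) = C1*sin(sqrt(2)*y/2) + C2*cos(sqrt(2)*y/2)


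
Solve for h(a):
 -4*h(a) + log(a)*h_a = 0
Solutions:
 h(a) = C1*exp(4*li(a))


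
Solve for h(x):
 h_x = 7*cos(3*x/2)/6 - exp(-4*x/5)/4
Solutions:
 h(x) = C1 + 7*sin(3*x/2)/9 + 5*exp(-4*x/5)/16


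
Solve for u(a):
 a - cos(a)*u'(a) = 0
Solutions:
 u(a) = C1 + Integral(a/cos(a), a)


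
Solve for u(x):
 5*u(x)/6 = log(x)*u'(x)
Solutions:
 u(x) = C1*exp(5*li(x)/6)


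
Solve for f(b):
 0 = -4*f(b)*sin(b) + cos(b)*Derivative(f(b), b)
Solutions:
 f(b) = C1/cos(b)^4


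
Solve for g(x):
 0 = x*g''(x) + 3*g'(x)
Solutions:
 g(x) = C1 + C2/x^2


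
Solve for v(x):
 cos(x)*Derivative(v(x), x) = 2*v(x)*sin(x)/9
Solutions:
 v(x) = C1/cos(x)^(2/9)


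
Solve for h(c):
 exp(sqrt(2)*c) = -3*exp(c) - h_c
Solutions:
 h(c) = C1 - 3*exp(c) - sqrt(2)*exp(sqrt(2)*c)/2


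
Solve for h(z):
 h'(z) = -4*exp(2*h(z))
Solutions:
 h(z) = log(-sqrt(-1/(C1 - 4*z))) - log(2)/2
 h(z) = log(-1/(C1 - 4*z))/2 - log(2)/2


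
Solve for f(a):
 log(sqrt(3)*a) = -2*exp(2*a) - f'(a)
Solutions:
 f(a) = C1 - a*log(a) + a*(1 - log(3)/2) - exp(2*a)


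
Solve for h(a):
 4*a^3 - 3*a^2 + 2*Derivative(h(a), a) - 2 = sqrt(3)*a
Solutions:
 h(a) = C1 - a^4/2 + a^3/2 + sqrt(3)*a^2/4 + a


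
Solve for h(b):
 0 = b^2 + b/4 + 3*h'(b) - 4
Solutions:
 h(b) = C1 - b^3/9 - b^2/24 + 4*b/3


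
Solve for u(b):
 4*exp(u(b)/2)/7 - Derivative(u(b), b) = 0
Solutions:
 u(b) = 2*log(-1/(C1 + 4*b)) + 2*log(14)


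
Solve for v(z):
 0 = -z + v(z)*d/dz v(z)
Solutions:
 v(z) = -sqrt(C1 + z^2)
 v(z) = sqrt(C1 + z^2)


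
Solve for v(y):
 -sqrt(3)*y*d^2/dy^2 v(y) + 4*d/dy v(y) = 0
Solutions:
 v(y) = C1 + C2*y^(1 + 4*sqrt(3)/3)


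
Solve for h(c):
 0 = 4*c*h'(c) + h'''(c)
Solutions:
 h(c) = C1 + Integral(C2*airyai(-2^(2/3)*c) + C3*airybi(-2^(2/3)*c), c)


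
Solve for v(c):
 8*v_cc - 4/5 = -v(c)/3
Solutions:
 v(c) = C1*sin(sqrt(6)*c/12) + C2*cos(sqrt(6)*c/12) + 12/5


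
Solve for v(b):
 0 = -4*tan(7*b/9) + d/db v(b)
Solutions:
 v(b) = C1 - 36*log(cos(7*b/9))/7


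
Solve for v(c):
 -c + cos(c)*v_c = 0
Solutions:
 v(c) = C1 + Integral(c/cos(c), c)


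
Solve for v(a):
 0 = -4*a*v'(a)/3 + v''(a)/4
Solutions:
 v(a) = C1 + C2*erfi(2*sqrt(6)*a/3)


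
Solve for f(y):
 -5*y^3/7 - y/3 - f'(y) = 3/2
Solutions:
 f(y) = C1 - 5*y^4/28 - y^2/6 - 3*y/2


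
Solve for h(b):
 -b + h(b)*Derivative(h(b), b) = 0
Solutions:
 h(b) = -sqrt(C1 + b^2)
 h(b) = sqrt(C1 + b^2)


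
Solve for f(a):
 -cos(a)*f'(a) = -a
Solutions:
 f(a) = C1 + Integral(a/cos(a), a)


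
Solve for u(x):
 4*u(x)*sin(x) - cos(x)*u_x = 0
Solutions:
 u(x) = C1/cos(x)^4


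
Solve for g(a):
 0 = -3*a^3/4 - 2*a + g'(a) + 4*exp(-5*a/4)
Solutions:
 g(a) = C1 + 3*a^4/16 + a^2 + 16*exp(-5*a/4)/5


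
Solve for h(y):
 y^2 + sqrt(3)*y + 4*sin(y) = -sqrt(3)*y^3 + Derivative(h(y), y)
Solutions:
 h(y) = C1 + sqrt(3)*y^4/4 + y^3/3 + sqrt(3)*y^2/2 - 4*cos(y)


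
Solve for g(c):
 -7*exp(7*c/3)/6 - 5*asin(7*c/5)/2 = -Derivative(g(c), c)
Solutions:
 g(c) = C1 + 5*c*asin(7*c/5)/2 + 5*sqrt(25 - 49*c^2)/14 + exp(7*c/3)/2


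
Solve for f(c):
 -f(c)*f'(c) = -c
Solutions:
 f(c) = -sqrt(C1 + c^2)
 f(c) = sqrt(C1 + c^2)


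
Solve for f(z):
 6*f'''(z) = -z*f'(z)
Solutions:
 f(z) = C1 + Integral(C2*airyai(-6^(2/3)*z/6) + C3*airybi(-6^(2/3)*z/6), z)


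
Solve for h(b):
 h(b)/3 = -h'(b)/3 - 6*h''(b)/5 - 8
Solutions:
 h(b) = (C1*sin(sqrt(335)*b/36) + C2*cos(sqrt(335)*b/36))*exp(-5*b/36) - 24


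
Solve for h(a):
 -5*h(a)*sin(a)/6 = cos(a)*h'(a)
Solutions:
 h(a) = C1*cos(a)^(5/6)


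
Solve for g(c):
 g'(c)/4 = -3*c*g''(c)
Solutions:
 g(c) = C1 + C2*c^(11/12)


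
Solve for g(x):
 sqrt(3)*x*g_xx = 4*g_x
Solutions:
 g(x) = C1 + C2*x^(1 + 4*sqrt(3)/3)


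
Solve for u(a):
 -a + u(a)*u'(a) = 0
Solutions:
 u(a) = -sqrt(C1 + a^2)
 u(a) = sqrt(C1 + a^2)


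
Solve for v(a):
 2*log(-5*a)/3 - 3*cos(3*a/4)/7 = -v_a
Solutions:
 v(a) = C1 - 2*a*log(-a)/3 - 2*a*log(5)/3 + 2*a/3 + 4*sin(3*a/4)/7


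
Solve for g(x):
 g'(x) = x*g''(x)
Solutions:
 g(x) = C1 + C2*x^2


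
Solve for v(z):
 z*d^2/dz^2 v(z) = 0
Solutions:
 v(z) = C1 + C2*z


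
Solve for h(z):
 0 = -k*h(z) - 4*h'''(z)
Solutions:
 h(z) = C1*exp(2^(1/3)*z*(-k)^(1/3)/2) + C2*exp(2^(1/3)*z*(-k)^(1/3)*(-1 + sqrt(3)*I)/4) + C3*exp(-2^(1/3)*z*(-k)^(1/3)*(1 + sqrt(3)*I)/4)


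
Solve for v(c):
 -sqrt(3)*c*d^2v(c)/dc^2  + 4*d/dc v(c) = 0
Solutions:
 v(c) = C1 + C2*c^(1 + 4*sqrt(3)/3)


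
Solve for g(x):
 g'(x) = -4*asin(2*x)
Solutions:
 g(x) = C1 - 4*x*asin(2*x) - 2*sqrt(1 - 4*x^2)


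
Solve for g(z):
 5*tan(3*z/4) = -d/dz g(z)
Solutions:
 g(z) = C1 + 20*log(cos(3*z/4))/3


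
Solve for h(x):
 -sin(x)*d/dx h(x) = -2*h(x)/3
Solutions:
 h(x) = C1*(cos(x) - 1)^(1/3)/(cos(x) + 1)^(1/3)


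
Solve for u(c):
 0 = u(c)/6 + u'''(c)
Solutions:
 u(c) = C3*exp(-6^(2/3)*c/6) + (C1*sin(2^(2/3)*3^(1/6)*c/4) + C2*cos(2^(2/3)*3^(1/6)*c/4))*exp(6^(2/3)*c/12)


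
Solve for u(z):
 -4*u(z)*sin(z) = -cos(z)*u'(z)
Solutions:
 u(z) = C1/cos(z)^4


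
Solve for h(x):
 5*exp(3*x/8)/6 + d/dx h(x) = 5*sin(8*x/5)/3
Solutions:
 h(x) = C1 - 20*exp(3*x/8)/9 - 25*cos(8*x/5)/24


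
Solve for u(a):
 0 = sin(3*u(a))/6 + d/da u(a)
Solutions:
 u(a) = -acos((-C1 - exp(a))/(C1 - exp(a)))/3 + 2*pi/3
 u(a) = acos((-C1 - exp(a))/(C1 - exp(a)))/3


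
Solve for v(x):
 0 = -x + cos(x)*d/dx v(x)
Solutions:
 v(x) = C1 + Integral(x/cos(x), x)


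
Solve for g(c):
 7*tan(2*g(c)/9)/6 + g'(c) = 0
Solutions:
 g(c) = -9*asin(C1*exp(-7*c/27))/2 + 9*pi/2
 g(c) = 9*asin(C1*exp(-7*c/27))/2


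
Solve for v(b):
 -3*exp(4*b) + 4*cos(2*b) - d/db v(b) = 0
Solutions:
 v(b) = C1 - 3*exp(4*b)/4 + 2*sin(2*b)


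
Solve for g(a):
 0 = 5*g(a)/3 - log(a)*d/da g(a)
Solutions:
 g(a) = C1*exp(5*li(a)/3)


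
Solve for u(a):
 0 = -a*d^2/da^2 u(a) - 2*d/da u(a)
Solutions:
 u(a) = C1 + C2/a


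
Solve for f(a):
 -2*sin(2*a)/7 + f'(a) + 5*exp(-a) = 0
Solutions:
 f(a) = C1 - cos(2*a)/7 + 5*exp(-a)


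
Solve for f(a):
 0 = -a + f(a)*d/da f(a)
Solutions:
 f(a) = -sqrt(C1 + a^2)
 f(a) = sqrt(C1 + a^2)


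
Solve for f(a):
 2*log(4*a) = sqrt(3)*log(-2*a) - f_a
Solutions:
 f(a) = C1 - a*(2 - sqrt(3))*log(a) + a*(-4*log(2) - sqrt(3) + sqrt(3)*log(2) + 2 + sqrt(3)*I*pi)


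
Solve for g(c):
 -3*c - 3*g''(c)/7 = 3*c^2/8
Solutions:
 g(c) = C1 + C2*c - 7*c^4/96 - 7*c^3/6


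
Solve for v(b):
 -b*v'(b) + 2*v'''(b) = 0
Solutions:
 v(b) = C1 + Integral(C2*airyai(2^(2/3)*b/2) + C3*airybi(2^(2/3)*b/2), b)


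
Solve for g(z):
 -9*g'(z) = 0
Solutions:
 g(z) = C1


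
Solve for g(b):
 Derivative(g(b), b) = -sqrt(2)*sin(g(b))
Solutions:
 g(b) = -acos((-C1 - exp(2*sqrt(2)*b))/(C1 - exp(2*sqrt(2)*b))) + 2*pi
 g(b) = acos((-C1 - exp(2*sqrt(2)*b))/(C1 - exp(2*sqrt(2)*b)))


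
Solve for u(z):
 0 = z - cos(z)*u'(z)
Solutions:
 u(z) = C1 + Integral(z/cos(z), z)


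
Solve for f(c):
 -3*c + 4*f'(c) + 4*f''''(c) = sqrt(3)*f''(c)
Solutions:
 f(c) = C1 + C2*exp(c*(2^(1/3)*3^(5/6)/(sqrt(9 - sqrt(3)/16) + 3)^(1/3) + 2*6^(2/3)*(sqrt(9 - sqrt(3)/16) + 3)^(1/3))/24)*sin(2^(1/3)*c*(-2*2^(1/3)*sqrt(3)*(sqrt(729 - 81*sqrt(3)/16) + 27)^(1/3) + 9/(sqrt(729 - 81*sqrt(3)/16) + 27)^(1/3))/24) + C3*exp(c*(2^(1/3)*3^(5/6)/(sqrt(9 - sqrt(3)/16) + 3)^(1/3) + 2*6^(2/3)*(sqrt(9 - sqrt(3)/16) + 3)^(1/3))/24)*cos(2^(1/3)*c*(-2*2^(1/3)*sqrt(3)*(sqrt(729 - 81*sqrt(3)/16) + 27)^(1/3) + 9/(sqrt(729 - 81*sqrt(3)/16) + 27)^(1/3))/24) + C4*exp(-c*(2^(1/3)*3^(5/6)/(sqrt(9 - sqrt(3)/16) + 3)^(1/3) + 2*6^(2/3)*(sqrt(9 - sqrt(3)/16) + 3)^(1/3))/12) + 3*c^2/8 + 3*sqrt(3)*c/16


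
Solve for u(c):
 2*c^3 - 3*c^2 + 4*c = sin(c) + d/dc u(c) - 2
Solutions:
 u(c) = C1 + c^4/2 - c^3 + 2*c^2 + 2*c + cos(c)


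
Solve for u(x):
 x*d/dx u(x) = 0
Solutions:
 u(x) = C1


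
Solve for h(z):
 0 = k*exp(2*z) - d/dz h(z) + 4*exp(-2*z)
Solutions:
 h(z) = C1 + k*exp(2*z)/2 - 2*exp(-2*z)


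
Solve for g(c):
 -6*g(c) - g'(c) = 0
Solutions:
 g(c) = C1*exp(-6*c)


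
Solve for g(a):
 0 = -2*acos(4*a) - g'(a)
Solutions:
 g(a) = C1 - 2*a*acos(4*a) + sqrt(1 - 16*a^2)/2


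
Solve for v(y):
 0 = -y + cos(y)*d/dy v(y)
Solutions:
 v(y) = C1 + Integral(y/cos(y), y)


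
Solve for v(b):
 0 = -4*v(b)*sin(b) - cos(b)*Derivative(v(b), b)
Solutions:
 v(b) = C1*cos(b)^4


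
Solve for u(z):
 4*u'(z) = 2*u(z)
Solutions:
 u(z) = C1*exp(z/2)


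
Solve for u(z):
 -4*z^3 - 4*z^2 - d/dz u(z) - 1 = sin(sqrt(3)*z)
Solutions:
 u(z) = C1 - z^4 - 4*z^3/3 - z + sqrt(3)*cos(sqrt(3)*z)/3


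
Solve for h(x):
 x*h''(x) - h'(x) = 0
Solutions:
 h(x) = C1 + C2*x^2


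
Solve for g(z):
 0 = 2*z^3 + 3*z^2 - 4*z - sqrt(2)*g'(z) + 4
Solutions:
 g(z) = C1 + sqrt(2)*z^4/4 + sqrt(2)*z^3/2 - sqrt(2)*z^2 + 2*sqrt(2)*z


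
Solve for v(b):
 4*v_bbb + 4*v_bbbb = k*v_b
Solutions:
 v(b) = C1 + C2*exp(-b*((-27*k/8 + sqrt((8 - 27*k)^2/16 - 4)/2 + 1)^(1/3) + 1 + (-27*k/8 + sqrt((8 - 27*k)^2/16 - 4)/2 + 1)^(-1/3))/3) + C3*exp(b*((-27*k/8 + sqrt((8 - 27*k)^2/16 - 4)/2 + 1)^(1/3) - sqrt(3)*I*(-27*k/8 + sqrt((8 - 27*k)^2/16 - 4)/2 + 1)^(1/3) - 2 - 4/((-1 + sqrt(3)*I)*(-27*k/8 + sqrt((8 - 27*k)^2/16 - 4)/2 + 1)^(1/3)))/6) + C4*exp(b*((-27*k/8 + sqrt((8 - 27*k)^2/16 - 4)/2 + 1)^(1/3) + sqrt(3)*I*(-27*k/8 + sqrt((8 - 27*k)^2/16 - 4)/2 + 1)^(1/3) - 2 + 4/((1 + sqrt(3)*I)*(-27*k/8 + sqrt((8 - 27*k)^2/16 - 4)/2 + 1)^(1/3)))/6)


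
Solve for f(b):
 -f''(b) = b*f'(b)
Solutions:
 f(b) = C1 + C2*erf(sqrt(2)*b/2)


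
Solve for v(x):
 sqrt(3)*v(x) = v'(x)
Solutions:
 v(x) = C1*exp(sqrt(3)*x)


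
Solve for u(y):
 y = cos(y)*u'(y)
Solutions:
 u(y) = C1 + Integral(y/cos(y), y)


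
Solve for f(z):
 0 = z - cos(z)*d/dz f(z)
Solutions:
 f(z) = C1 + Integral(z/cos(z), z)


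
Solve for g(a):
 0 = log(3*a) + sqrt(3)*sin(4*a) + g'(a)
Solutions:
 g(a) = C1 - a*log(a) - a*log(3) + a + sqrt(3)*cos(4*a)/4


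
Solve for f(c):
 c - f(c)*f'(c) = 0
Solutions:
 f(c) = -sqrt(C1 + c^2)
 f(c) = sqrt(C1 + c^2)


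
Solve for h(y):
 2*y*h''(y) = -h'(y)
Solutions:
 h(y) = C1 + C2*sqrt(y)


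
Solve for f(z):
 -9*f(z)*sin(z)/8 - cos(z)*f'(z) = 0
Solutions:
 f(z) = C1*cos(z)^(9/8)


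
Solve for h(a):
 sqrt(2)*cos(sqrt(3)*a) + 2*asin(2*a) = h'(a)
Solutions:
 h(a) = C1 + 2*a*asin(2*a) + sqrt(1 - 4*a^2) + sqrt(6)*sin(sqrt(3)*a)/3


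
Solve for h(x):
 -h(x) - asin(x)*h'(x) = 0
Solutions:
 h(x) = C1*exp(-Integral(1/asin(x), x))


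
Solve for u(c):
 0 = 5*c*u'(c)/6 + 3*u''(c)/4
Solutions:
 u(c) = C1 + C2*erf(sqrt(5)*c/3)


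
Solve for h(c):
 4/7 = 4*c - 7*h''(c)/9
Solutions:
 h(c) = C1 + C2*c + 6*c^3/7 - 18*c^2/49


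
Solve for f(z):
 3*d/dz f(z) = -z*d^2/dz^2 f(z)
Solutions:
 f(z) = C1 + C2/z^2


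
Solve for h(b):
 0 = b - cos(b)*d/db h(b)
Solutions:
 h(b) = C1 + Integral(b/cos(b), b)


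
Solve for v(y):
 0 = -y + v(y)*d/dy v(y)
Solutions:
 v(y) = -sqrt(C1 + y^2)
 v(y) = sqrt(C1 + y^2)


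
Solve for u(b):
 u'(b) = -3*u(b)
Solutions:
 u(b) = C1*exp(-3*b)


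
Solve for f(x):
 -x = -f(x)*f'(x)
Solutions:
 f(x) = -sqrt(C1 + x^2)
 f(x) = sqrt(C1 + x^2)


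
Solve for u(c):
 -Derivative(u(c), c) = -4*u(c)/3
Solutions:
 u(c) = C1*exp(4*c/3)


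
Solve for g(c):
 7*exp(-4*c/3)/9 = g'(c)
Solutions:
 g(c) = C1 - 7*exp(-4*c/3)/12


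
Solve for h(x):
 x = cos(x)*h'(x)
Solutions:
 h(x) = C1 + Integral(x/cos(x), x)


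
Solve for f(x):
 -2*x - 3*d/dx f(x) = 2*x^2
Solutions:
 f(x) = C1 - 2*x^3/9 - x^2/3


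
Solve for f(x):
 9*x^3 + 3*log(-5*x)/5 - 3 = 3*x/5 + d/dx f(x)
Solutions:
 f(x) = C1 + 9*x^4/4 - 3*x^2/10 + 3*x*log(-x)/5 + 3*x*(-6 + log(5))/5


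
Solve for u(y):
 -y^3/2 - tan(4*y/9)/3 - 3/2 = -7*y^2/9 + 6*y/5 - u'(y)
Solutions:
 u(y) = C1 + y^4/8 - 7*y^3/27 + 3*y^2/5 + 3*y/2 - 3*log(cos(4*y/9))/4


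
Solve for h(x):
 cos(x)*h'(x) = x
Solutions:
 h(x) = C1 + Integral(x/cos(x), x)


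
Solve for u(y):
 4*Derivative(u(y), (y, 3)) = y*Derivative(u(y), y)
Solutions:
 u(y) = C1 + Integral(C2*airyai(2^(1/3)*y/2) + C3*airybi(2^(1/3)*y/2), y)


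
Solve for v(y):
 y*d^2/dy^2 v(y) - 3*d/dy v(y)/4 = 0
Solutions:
 v(y) = C1 + C2*y^(7/4)


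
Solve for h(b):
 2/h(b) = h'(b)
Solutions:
 h(b) = -sqrt(C1 + 4*b)
 h(b) = sqrt(C1 + 4*b)


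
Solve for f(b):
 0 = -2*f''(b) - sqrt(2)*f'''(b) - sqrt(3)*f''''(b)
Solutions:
 f(b) = C1 + C2*b + (C3*sin(sqrt(6)*b*sqrt(-1 + 4*sqrt(3))/6) + C4*cos(sqrt(6)*b*sqrt(-1 + 4*sqrt(3))/6))*exp(-sqrt(6)*b/6)


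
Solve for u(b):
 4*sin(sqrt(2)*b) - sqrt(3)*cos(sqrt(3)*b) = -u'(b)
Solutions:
 u(b) = C1 + sin(sqrt(3)*b) + 2*sqrt(2)*cos(sqrt(2)*b)


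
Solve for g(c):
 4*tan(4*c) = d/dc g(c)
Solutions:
 g(c) = C1 - log(cos(4*c))


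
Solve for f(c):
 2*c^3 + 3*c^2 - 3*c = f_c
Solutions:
 f(c) = C1 + c^4/2 + c^3 - 3*c^2/2


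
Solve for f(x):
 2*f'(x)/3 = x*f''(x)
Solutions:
 f(x) = C1 + C2*x^(5/3)


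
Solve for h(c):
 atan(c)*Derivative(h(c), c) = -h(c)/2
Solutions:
 h(c) = C1*exp(-Integral(1/atan(c), c)/2)


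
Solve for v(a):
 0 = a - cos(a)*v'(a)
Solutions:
 v(a) = C1 + Integral(a/cos(a), a)


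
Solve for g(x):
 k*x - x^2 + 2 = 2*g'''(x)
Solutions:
 g(x) = C1 + C2*x + C3*x^2 + k*x^4/48 - x^5/120 + x^3/6


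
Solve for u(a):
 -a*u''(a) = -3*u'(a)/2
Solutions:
 u(a) = C1 + C2*a^(5/2)


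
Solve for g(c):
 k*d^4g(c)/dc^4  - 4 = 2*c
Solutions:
 g(c) = C1 + C2*c + C3*c^2 + C4*c^3 + c^5/(60*k) + c^4/(6*k)


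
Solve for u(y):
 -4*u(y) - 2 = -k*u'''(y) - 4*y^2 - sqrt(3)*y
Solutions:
 u(y) = C1*exp(2^(2/3)*y*(1/k)^(1/3)) + C2*exp(2^(2/3)*y*(-1 + sqrt(3)*I)*(1/k)^(1/3)/2) + C3*exp(-2^(2/3)*y*(1 + sqrt(3)*I)*(1/k)^(1/3)/2) + y^2 + sqrt(3)*y/4 - 1/2


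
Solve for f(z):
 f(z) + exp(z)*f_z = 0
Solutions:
 f(z) = C1*exp(exp(-z))


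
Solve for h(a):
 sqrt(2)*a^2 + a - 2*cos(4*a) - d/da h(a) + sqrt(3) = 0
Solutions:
 h(a) = C1 + sqrt(2)*a^3/3 + a^2/2 + sqrt(3)*a - sin(4*a)/2


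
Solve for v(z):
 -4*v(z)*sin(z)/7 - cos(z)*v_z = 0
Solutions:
 v(z) = C1*cos(z)^(4/7)


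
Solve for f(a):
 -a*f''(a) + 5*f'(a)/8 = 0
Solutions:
 f(a) = C1 + C2*a^(13/8)


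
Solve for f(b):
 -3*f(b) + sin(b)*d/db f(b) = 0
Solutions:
 f(b) = C1*(cos(b) - 1)^(3/2)/(cos(b) + 1)^(3/2)


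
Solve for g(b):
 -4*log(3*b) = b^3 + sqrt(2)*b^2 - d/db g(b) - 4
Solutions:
 g(b) = C1 + b^4/4 + sqrt(2)*b^3/3 + 4*b*log(b) - 8*b + b*log(81)


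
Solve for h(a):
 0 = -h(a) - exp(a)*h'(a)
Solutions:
 h(a) = C1*exp(exp(-a))


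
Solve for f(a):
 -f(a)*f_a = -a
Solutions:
 f(a) = -sqrt(C1 + a^2)
 f(a) = sqrt(C1 + a^2)


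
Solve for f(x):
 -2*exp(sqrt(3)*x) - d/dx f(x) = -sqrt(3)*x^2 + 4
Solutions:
 f(x) = C1 + sqrt(3)*x^3/3 - 4*x - 2*sqrt(3)*exp(sqrt(3)*x)/3


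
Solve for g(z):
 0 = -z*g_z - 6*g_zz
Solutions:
 g(z) = C1 + C2*erf(sqrt(3)*z/6)


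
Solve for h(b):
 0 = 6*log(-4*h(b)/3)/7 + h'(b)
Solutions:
 7*Integral(1/(log(-_y) - log(3) + 2*log(2)), (_y, h(b)))/6 = C1 - b


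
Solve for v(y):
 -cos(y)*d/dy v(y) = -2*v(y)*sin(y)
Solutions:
 v(y) = C1/cos(y)^2


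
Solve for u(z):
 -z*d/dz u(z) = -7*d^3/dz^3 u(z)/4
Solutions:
 u(z) = C1 + Integral(C2*airyai(14^(2/3)*z/7) + C3*airybi(14^(2/3)*z/7), z)


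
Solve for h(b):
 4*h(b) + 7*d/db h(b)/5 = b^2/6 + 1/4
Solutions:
 h(b) = C1*exp(-20*b/7) + b^2/24 - 7*b/240 + 349/4800


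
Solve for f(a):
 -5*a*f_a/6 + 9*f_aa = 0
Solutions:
 f(a) = C1 + C2*erfi(sqrt(15)*a/18)


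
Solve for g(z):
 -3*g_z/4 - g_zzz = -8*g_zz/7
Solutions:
 g(z) = C1 + (C2*sin(sqrt(83)*z/14) + C3*cos(sqrt(83)*z/14))*exp(4*z/7)


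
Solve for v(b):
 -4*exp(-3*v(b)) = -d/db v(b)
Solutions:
 v(b) = log(C1 + 12*b)/3
 v(b) = log((-3^(1/3) - 3^(5/6)*I)*(C1 + 4*b)^(1/3)/2)
 v(b) = log((-3^(1/3) + 3^(5/6)*I)*(C1 + 4*b)^(1/3)/2)


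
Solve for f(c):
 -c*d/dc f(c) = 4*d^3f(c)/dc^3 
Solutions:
 f(c) = C1 + Integral(C2*airyai(-2^(1/3)*c/2) + C3*airybi(-2^(1/3)*c/2), c)


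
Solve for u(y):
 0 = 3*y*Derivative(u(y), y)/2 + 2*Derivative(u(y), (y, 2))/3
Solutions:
 u(y) = C1 + C2*erf(3*sqrt(2)*y/4)


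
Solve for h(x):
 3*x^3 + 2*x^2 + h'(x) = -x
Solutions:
 h(x) = C1 - 3*x^4/4 - 2*x^3/3 - x^2/2


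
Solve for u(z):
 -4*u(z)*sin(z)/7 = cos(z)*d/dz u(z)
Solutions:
 u(z) = C1*cos(z)^(4/7)


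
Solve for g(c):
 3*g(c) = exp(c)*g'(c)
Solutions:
 g(c) = C1*exp(-3*exp(-c))


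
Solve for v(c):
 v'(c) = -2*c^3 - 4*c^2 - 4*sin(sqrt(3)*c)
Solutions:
 v(c) = C1 - c^4/2 - 4*c^3/3 + 4*sqrt(3)*cos(sqrt(3)*c)/3


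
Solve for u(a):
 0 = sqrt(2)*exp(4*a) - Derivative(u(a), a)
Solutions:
 u(a) = C1 + sqrt(2)*exp(4*a)/4


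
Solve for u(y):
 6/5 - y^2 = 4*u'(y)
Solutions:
 u(y) = C1 - y^3/12 + 3*y/10


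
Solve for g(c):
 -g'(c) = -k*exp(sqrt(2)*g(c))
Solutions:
 g(c) = sqrt(2)*(2*log(-1/(C1 + c*k)) - log(2))/4


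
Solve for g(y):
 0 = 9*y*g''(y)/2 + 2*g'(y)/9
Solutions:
 g(y) = C1 + C2*y^(77/81)


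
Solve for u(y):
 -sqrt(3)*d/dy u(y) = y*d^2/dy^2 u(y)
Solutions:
 u(y) = C1 + C2*y^(1 - sqrt(3))


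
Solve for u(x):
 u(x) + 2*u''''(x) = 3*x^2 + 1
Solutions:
 u(x) = 3*x^2 + (C1*sin(2^(1/4)*x/2) + C2*cos(2^(1/4)*x/2))*exp(-2^(1/4)*x/2) + (C3*sin(2^(1/4)*x/2) + C4*cos(2^(1/4)*x/2))*exp(2^(1/4)*x/2) + 1


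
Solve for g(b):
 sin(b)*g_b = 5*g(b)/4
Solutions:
 g(b) = C1*(cos(b) - 1)^(5/8)/(cos(b) + 1)^(5/8)


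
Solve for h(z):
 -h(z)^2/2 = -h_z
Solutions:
 h(z) = -2/(C1 + z)


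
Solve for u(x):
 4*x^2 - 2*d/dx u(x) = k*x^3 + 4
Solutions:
 u(x) = C1 - k*x^4/8 + 2*x^3/3 - 2*x


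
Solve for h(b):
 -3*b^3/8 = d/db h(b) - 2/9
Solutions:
 h(b) = C1 - 3*b^4/32 + 2*b/9


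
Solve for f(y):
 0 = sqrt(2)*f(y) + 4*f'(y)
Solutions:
 f(y) = C1*exp(-sqrt(2)*y/4)


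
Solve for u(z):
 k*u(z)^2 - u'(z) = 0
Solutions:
 u(z) = -1/(C1 + k*z)


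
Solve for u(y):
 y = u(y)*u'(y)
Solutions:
 u(y) = -sqrt(C1 + y^2)
 u(y) = sqrt(C1 + y^2)


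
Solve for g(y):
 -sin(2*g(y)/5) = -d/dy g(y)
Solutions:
 -y + 5*log(cos(2*g(y)/5) - 1)/4 - 5*log(cos(2*g(y)/5) + 1)/4 = C1


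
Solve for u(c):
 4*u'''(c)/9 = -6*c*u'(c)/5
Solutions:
 u(c) = C1 + Integral(C2*airyai(-3*10^(2/3)*c/10) + C3*airybi(-3*10^(2/3)*c/10), c)


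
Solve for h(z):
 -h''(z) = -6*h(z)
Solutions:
 h(z) = C1*exp(-sqrt(6)*z) + C2*exp(sqrt(6)*z)


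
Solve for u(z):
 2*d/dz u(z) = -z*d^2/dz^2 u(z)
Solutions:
 u(z) = C1 + C2/z


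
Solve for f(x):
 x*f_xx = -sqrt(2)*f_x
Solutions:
 f(x) = C1 + C2*x^(1 - sqrt(2))


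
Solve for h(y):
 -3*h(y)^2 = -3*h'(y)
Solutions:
 h(y) = -1/(C1 + y)


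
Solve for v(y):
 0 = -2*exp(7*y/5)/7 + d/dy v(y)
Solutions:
 v(y) = C1 + 10*exp(7*y/5)/49


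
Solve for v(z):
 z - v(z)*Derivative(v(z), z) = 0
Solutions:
 v(z) = -sqrt(C1 + z^2)
 v(z) = sqrt(C1 + z^2)


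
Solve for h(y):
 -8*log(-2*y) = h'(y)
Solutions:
 h(y) = C1 - 8*y*log(-y) + 8*y*(1 - log(2))


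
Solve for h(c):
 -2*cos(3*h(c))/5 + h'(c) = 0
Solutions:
 -2*c/5 - log(sin(3*h(c)) - 1)/6 + log(sin(3*h(c)) + 1)/6 = C1


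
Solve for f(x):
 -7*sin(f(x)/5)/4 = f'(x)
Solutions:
 7*x/4 + 5*log(cos(f(x)/5) - 1)/2 - 5*log(cos(f(x)/5) + 1)/2 = C1


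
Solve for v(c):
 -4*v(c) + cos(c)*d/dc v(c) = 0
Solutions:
 v(c) = C1*(sin(c)^2 + 2*sin(c) + 1)/(sin(c)^2 - 2*sin(c) + 1)


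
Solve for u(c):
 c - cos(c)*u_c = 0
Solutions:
 u(c) = C1 + Integral(c/cos(c), c)


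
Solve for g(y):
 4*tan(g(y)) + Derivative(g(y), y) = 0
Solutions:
 g(y) = pi - asin(C1*exp(-4*y))
 g(y) = asin(C1*exp(-4*y))


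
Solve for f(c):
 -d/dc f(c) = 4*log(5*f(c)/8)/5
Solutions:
 -5*Integral(1/(-log(_y) - log(5) + 3*log(2)), (_y, f(c)))/4 = C1 - c


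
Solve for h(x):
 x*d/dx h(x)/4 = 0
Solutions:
 h(x) = C1


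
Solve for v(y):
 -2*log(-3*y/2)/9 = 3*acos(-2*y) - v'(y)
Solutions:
 v(y) = C1 + 2*y*log(-y)/9 + 3*y*acos(-2*y) - 2*y/9 - 2*y*log(2)/9 + 2*y*log(3)/9 + 3*sqrt(1 - 4*y^2)/2


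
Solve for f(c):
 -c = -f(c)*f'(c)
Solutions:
 f(c) = -sqrt(C1 + c^2)
 f(c) = sqrt(C1 + c^2)


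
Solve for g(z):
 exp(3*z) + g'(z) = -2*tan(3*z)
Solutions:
 g(z) = C1 - exp(3*z)/3 + 2*log(cos(3*z))/3


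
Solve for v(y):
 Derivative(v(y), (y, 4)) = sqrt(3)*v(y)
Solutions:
 v(y) = C1*exp(-3^(1/8)*y) + C2*exp(3^(1/8)*y) + C3*sin(3^(1/8)*y) + C4*cos(3^(1/8)*y)


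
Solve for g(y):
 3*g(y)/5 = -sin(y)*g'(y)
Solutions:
 g(y) = C1*(cos(y) + 1)^(3/10)/(cos(y) - 1)^(3/10)


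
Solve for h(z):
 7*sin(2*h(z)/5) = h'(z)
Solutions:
 -7*z + 5*log(cos(2*h(z)/5) - 1)/4 - 5*log(cos(2*h(z)/5) + 1)/4 = C1


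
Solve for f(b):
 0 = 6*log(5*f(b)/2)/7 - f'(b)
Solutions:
 7*Integral(1/(-log(_y) - log(5) + log(2)), (_y, f(b)))/6 = C1 - b


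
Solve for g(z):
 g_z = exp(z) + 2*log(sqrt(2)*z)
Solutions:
 g(z) = C1 + 2*z*log(z) + z*(-2 + log(2)) + exp(z)


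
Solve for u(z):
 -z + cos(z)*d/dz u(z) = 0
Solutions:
 u(z) = C1 + Integral(z/cos(z), z)


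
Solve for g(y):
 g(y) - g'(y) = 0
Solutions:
 g(y) = C1*exp(y)


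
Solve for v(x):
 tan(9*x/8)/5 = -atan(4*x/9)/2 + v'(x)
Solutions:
 v(x) = C1 + x*atan(4*x/9)/2 - 9*log(16*x^2 + 81)/16 - 8*log(cos(9*x/8))/45


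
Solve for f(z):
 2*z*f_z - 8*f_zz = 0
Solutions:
 f(z) = C1 + C2*erfi(sqrt(2)*z/4)


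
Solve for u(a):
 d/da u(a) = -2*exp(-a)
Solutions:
 u(a) = C1 + 2*exp(-a)


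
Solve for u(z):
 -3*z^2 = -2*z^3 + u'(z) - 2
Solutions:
 u(z) = C1 + z^4/2 - z^3 + 2*z


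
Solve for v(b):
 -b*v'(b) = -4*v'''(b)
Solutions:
 v(b) = C1 + Integral(C2*airyai(2^(1/3)*b/2) + C3*airybi(2^(1/3)*b/2), b)


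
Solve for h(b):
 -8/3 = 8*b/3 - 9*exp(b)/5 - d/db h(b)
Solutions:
 h(b) = C1 + 4*b^2/3 + 8*b/3 - 9*exp(b)/5


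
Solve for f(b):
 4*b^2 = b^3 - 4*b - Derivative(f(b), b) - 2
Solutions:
 f(b) = C1 + b^4/4 - 4*b^3/3 - 2*b^2 - 2*b


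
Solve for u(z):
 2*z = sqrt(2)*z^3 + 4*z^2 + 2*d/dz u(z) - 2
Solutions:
 u(z) = C1 - sqrt(2)*z^4/8 - 2*z^3/3 + z^2/2 + z


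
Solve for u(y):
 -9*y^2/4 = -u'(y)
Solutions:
 u(y) = C1 + 3*y^3/4


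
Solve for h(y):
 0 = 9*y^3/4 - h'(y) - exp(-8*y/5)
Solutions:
 h(y) = C1 + 9*y^4/16 + 5*exp(-8*y/5)/8


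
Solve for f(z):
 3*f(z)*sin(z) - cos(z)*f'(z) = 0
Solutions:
 f(z) = C1/cos(z)^3


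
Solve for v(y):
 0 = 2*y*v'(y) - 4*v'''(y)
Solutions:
 v(y) = C1 + Integral(C2*airyai(2^(2/3)*y/2) + C3*airybi(2^(2/3)*y/2), y)


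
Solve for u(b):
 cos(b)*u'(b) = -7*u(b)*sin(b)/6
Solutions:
 u(b) = C1*cos(b)^(7/6)


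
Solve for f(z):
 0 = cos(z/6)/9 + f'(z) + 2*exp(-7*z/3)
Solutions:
 f(z) = C1 - 2*sin(z/6)/3 + 6*exp(-7*z/3)/7


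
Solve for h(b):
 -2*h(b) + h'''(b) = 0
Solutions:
 h(b) = C3*exp(2^(1/3)*b) + (C1*sin(2^(1/3)*sqrt(3)*b/2) + C2*cos(2^(1/3)*sqrt(3)*b/2))*exp(-2^(1/3)*b/2)


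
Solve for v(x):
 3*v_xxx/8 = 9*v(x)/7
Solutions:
 v(x) = C3*exp(2*3^(1/3)*7^(2/3)*x/7) + (C1*sin(3^(5/6)*7^(2/3)*x/7) + C2*cos(3^(5/6)*7^(2/3)*x/7))*exp(-3^(1/3)*7^(2/3)*x/7)


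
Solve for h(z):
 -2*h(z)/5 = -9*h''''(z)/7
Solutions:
 h(z) = C1*exp(-14^(1/4)*sqrt(3)*5^(3/4)*z/15) + C2*exp(14^(1/4)*sqrt(3)*5^(3/4)*z/15) + C3*sin(14^(1/4)*sqrt(3)*5^(3/4)*z/15) + C4*cos(14^(1/4)*sqrt(3)*5^(3/4)*z/15)


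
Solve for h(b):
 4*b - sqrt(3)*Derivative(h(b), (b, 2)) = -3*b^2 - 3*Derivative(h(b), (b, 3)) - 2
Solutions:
 h(b) = C1 + C2*b + C3*exp(sqrt(3)*b/3) + sqrt(3)*b^4/12 + b^3*(2*sqrt(3)/9 + 1) + b^2*(2 + 10*sqrt(3)/3)


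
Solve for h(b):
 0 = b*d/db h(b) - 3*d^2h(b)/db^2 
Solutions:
 h(b) = C1 + C2*erfi(sqrt(6)*b/6)


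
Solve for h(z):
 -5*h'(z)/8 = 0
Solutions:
 h(z) = C1


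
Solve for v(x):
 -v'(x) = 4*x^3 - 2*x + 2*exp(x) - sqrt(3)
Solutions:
 v(x) = C1 - x^4 + x^2 + sqrt(3)*x - 2*exp(x)


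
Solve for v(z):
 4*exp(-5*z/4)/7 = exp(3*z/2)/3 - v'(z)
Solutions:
 v(z) = C1 + 2*exp(3*z/2)/9 + 16*exp(-5*z/4)/35


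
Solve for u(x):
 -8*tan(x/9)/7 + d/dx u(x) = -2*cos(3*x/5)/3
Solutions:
 u(x) = C1 - 72*log(cos(x/9))/7 - 10*sin(3*x/5)/9


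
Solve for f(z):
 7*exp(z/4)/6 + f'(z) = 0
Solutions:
 f(z) = C1 - 14*exp(z/4)/3


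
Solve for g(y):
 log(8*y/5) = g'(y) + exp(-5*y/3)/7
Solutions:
 g(y) = C1 + y*log(y) + y*(-log(5) - 1 + 3*log(2)) + 3*exp(-5*y/3)/35


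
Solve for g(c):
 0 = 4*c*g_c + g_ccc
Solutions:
 g(c) = C1 + Integral(C2*airyai(-2^(2/3)*c) + C3*airybi(-2^(2/3)*c), c)


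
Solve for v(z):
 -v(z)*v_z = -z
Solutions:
 v(z) = -sqrt(C1 + z^2)
 v(z) = sqrt(C1 + z^2)


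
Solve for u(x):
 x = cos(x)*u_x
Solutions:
 u(x) = C1 + Integral(x/cos(x), x)


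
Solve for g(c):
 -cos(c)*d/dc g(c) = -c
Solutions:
 g(c) = C1 + Integral(c/cos(c), c)


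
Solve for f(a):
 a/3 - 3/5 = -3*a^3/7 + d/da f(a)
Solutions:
 f(a) = C1 + 3*a^4/28 + a^2/6 - 3*a/5


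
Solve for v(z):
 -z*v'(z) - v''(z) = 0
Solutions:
 v(z) = C1 + C2*erf(sqrt(2)*z/2)


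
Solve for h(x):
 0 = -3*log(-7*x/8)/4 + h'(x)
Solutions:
 h(x) = C1 + 3*x*log(-x)/4 + 3*x*(-3*log(2) - 1 + log(7))/4


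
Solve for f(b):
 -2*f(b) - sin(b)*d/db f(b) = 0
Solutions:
 f(b) = C1*(cos(b) + 1)/(cos(b) - 1)


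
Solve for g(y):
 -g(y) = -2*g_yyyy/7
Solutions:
 g(y) = C1*exp(-2^(3/4)*7^(1/4)*y/2) + C2*exp(2^(3/4)*7^(1/4)*y/2) + C3*sin(2^(3/4)*7^(1/4)*y/2) + C4*cos(2^(3/4)*7^(1/4)*y/2)


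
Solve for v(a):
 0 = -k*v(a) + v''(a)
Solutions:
 v(a) = C1*exp(-a*sqrt(k)) + C2*exp(a*sqrt(k))


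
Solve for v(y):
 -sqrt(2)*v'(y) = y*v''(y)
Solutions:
 v(y) = C1 + C2*y^(1 - sqrt(2))


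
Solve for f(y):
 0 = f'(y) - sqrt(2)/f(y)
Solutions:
 f(y) = -sqrt(C1 + 2*sqrt(2)*y)
 f(y) = sqrt(C1 + 2*sqrt(2)*y)


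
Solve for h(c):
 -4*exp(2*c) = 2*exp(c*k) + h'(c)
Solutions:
 h(c) = C1 - 2*exp(2*c) - 2*exp(c*k)/k


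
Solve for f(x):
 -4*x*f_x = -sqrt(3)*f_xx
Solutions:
 f(x) = C1 + C2*erfi(sqrt(2)*3^(3/4)*x/3)


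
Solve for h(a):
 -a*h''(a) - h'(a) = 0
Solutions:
 h(a) = C1 + C2*log(a)


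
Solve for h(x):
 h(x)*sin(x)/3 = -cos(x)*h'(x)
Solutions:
 h(x) = C1*cos(x)^(1/3)


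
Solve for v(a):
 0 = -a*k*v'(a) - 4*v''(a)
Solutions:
 v(a) = Piecewise((-sqrt(2)*sqrt(pi)*C1*erf(sqrt(2)*a*sqrt(k)/4)/sqrt(k) - C2, (k > 0) | (k < 0)), (-C1*a - C2, True))


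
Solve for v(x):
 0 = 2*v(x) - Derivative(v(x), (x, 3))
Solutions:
 v(x) = C3*exp(2^(1/3)*x) + (C1*sin(2^(1/3)*sqrt(3)*x/2) + C2*cos(2^(1/3)*sqrt(3)*x/2))*exp(-2^(1/3)*x/2)


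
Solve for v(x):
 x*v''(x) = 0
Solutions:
 v(x) = C1 + C2*x


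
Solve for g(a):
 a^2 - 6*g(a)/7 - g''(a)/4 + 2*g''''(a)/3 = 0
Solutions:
 g(a) = C1*exp(-sqrt(21)*a*sqrt(7 + sqrt(1841))/28) + C2*exp(sqrt(21)*a*sqrt(7 + sqrt(1841))/28) + C3*sin(sqrt(21)*a*sqrt(-7 + sqrt(1841))/28) + C4*cos(sqrt(21)*a*sqrt(-7 + sqrt(1841))/28) + 7*a^2/6 - 49/72


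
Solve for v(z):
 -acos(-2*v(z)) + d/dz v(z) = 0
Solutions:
 Integral(1/acos(-2*_y), (_y, v(z))) = C1 + z


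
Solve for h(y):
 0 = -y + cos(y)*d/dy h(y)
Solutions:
 h(y) = C1 + Integral(y/cos(y), y)


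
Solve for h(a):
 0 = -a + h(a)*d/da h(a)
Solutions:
 h(a) = -sqrt(C1 + a^2)
 h(a) = sqrt(C1 + a^2)


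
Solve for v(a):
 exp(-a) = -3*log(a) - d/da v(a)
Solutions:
 v(a) = C1 - 3*a*log(a) + 3*a + exp(-a)


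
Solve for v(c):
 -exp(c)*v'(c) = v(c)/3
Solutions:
 v(c) = C1*exp(exp(-c)/3)


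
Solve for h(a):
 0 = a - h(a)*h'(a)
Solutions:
 h(a) = -sqrt(C1 + a^2)
 h(a) = sqrt(C1 + a^2)


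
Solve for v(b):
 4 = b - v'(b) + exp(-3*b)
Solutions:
 v(b) = C1 + b^2/2 - 4*b - exp(-3*b)/3


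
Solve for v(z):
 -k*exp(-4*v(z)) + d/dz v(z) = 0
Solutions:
 v(z) = log(-I*(C1 + 4*k*z)^(1/4))
 v(z) = log(I*(C1 + 4*k*z)^(1/4))
 v(z) = log(-(C1 + 4*k*z)^(1/4))
 v(z) = log(C1 + 4*k*z)/4


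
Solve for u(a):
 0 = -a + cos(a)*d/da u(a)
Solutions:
 u(a) = C1 + Integral(a/cos(a), a)


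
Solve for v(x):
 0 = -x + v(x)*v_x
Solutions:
 v(x) = -sqrt(C1 + x^2)
 v(x) = sqrt(C1 + x^2)


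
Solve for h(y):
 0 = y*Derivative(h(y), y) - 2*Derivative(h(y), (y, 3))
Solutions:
 h(y) = C1 + Integral(C2*airyai(2^(2/3)*y/2) + C3*airybi(2^(2/3)*y/2), y)


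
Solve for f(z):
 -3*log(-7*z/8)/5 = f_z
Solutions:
 f(z) = C1 - 3*z*log(-z)/5 + 3*z*(-log(7) + 1 + 3*log(2))/5


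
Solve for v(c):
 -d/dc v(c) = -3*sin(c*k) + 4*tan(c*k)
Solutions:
 v(c) = C1 - 4*Piecewise((-log(cos(c*k))/k, Ne(k, 0)), (0, True)) + 3*Piecewise((-cos(c*k)/k, Ne(k, 0)), (0, True))


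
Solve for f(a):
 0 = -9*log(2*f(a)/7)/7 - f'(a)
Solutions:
 7*Integral(1/(log(_y) - log(7) + log(2)), (_y, f(a)))/9 = C1 - a


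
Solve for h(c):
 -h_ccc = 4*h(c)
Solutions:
 h(c) = C3*exp(-2^(2/3)*c) + (C1*sin(2^(2/3)*sqrt(3)*c/2) + C2*cos(2^(2/3)*sqrt(3)*c/2))*exp(2^(2/3)*c/2)


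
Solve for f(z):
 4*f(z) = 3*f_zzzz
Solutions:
 f(z) = C1*exp(-sqrt(2)*3^(3/4)*z/3) + C2*exp(sqrt(2)*3^(3/4)*z/3) + C3*sin(sqrt(2)*3^(3/4)*z/3) + C4*cos(sqrt(2)*3^(3/4)*z/3)


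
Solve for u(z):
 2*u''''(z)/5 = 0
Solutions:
 u(z) = C1 + C2*z + C3*z^2 + C4*z^3


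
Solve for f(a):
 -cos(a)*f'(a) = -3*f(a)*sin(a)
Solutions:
 f(a) = C1/cos(a)^3


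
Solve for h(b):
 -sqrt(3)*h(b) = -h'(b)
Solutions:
 h(b) = C1*exp(sqrt(3)*b)


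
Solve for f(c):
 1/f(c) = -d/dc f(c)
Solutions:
 f(c) = -sqrt(C1 - 2*c)
 f(c) = sqrt(C1 - 2*c)


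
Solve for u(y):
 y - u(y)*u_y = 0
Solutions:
 u(y) = -sqrt(C1 + y^2)
 u(y) = sqrt(C1 + y^2)


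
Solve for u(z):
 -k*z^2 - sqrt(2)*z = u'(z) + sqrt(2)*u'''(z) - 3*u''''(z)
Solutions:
 u(z) = C1 + C2*exp(z*(-2^(2/3)*(4*sqrt(2) + 243 + sqrt(-32 + (4*sqrt(2) + 243)^2))^(1/3) - 4*2^(1/3)/(4*sqrt(2) + 243 + sqrt(-32 + (4*sqrt(2) + 243)^2))^(1/3) + 4*sqrt(2))/36)*sin(2^(1/3)*sqrt(3)*z*(-2^(1/3)*(4*sqrt(2) + 243 + sqrt(-32 + (4*sqrt(2) + 243)^2))^(1/3) + 4/(4*sqrt(2) + 243 + sqrt(-32 + (4*sqrt(2) + 243)^2))^(1/3))/36) + C3*exp(z*(-2^(2/3)*(4*sqrt(2) + 243 + sqrt(-32 + (4*sqrt(2) + 243)^2))^(1/3) - 4*2^(1/3)/(4*sqrt(2) + 243 + sqrt(-32 + (4*sqrt(2) + 243)^2))^(1/3) + 4*sqrt(2))/36)*cos(2^(1/3)*sqrt(3)*z*(-2^(1/3)*(4*sqrt(2) + 243 + sqrt(-32 + (4*sqrt(2) + 243)^2))^(1/3) + 4/(4*sqrt(2) + 243 + sqrt(-32 + (4*sqrt(2) + 243)^2))^(1/3))/36) + C4*exp(z*(4*2^(1/3)/(4*sqrt(2) + 243 + sqrt(-32 + (4*sqrt(2) + 243)^2))^(1/3) + 2*sqrt(2) + 2^(2/3)*(4*sqrt(2) + 243 + sqrt(-32 + (4*sqrt(2) + 243)^2))^(1/3))/18) - k*z^3/3 + 2*sqrt(2)*k*z - sqrt(2)*z^2/2


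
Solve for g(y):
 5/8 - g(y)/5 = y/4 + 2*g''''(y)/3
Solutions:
 g(y) = -5*y/4 + (C1*sin(5^(3/4)*6^(1/4)*y/10) + C2*cos(5^(3/4)*6^(1/4)*y/10))*exp(-5^(3/4)*6^(1/4)*y/10) + (C3*sin(5^(3/4)*6^(1/4)*y/10) + C4*cos(5^(3/4)*6^(1/4)*y/10))*exp(5^(3/4)*6^(1/4)*y/10) + 25/8


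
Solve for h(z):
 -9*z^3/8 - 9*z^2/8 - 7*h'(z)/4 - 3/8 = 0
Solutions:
 h(z) = C1 - 9*z^4/56 - 3*z^3/14 - 3*z/14


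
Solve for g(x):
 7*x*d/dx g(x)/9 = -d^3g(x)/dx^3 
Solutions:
 g(x) = C1 + Integral(C2*airyai(-21^(1/3)*x/3) + C3*airybi(-21^(1/3)*x/3), x)


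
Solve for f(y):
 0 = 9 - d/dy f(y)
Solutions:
 f(y) = C1 + 9*y


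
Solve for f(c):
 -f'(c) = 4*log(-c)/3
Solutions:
 f(c) = C1 - 4*c*log(-c)/3 + 4*c/3


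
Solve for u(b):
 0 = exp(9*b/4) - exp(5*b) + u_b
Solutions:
 u(b) = C1 - 4*exp(9*b/4)/9 + exp(5*b)/5


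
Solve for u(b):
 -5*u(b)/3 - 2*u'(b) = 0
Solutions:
 u(b) = C1*exp(-5*b/6)


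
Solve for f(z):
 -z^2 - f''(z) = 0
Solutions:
 f(z) = C1 + C2*z - z^4/12


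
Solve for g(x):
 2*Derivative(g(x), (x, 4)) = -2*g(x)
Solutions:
 g(x) = (C1*sin(sqrt(2)*x/2) + C2*cos(sqrt(2)*x/2))*exp(-sqrt(2)*x/2) + (C3*sin(sqrt(2)*x/2) + C4*cos(sqrt(2)*x/2))*exp(sqrt(2)*x/2)


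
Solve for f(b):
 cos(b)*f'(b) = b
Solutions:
 f(b) = C1 + Integral(b/cos(b), b)


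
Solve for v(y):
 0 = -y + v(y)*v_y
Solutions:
 v(y) = -sqrt(C1 + y^2)
 v(y) = sqrt(C1 + y^2)


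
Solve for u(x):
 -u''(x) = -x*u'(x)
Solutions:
 u(x) = C1 + C2*erfi(sqrt(2)*x/2)


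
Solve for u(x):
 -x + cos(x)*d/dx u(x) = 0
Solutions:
 u(x) = C1 + Integral(x/cos(x), x)


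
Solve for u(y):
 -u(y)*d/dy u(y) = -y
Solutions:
 u(y) = -sqrt(C1 + y^2)
 u(y) = sqrt(C1 + y^2)


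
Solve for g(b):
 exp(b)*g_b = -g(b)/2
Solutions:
 g(b) = C1*exp(exp(-b)/2)


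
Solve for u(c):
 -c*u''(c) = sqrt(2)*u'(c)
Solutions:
 u(c) = C1 + C2*c^(1 - sqrt(2))


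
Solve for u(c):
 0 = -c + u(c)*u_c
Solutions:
 u(c) = -sqrt(C1 + c^2)
 u(c) = sqrt(C1 + c^2)


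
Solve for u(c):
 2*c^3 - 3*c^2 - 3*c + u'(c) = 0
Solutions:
 u(c) = C1 - c^4/2 + c^3 + 3*c^2/2


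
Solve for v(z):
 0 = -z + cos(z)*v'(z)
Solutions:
 v(z) = C1 + Integral(z/cos(z), z)


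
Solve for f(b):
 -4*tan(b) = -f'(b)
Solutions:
 f(b) = C1 - 4*log(cos(b))


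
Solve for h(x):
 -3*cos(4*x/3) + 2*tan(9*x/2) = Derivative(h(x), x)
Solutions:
 h(x) = C1 - 4*log(cos(9*x/2))/9 - 9*sin(4*x/3)/4


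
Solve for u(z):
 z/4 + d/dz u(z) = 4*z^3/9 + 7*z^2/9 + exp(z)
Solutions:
 u(z) = C1 + z^4/9 + 7*z^3/27 - z^2/8 + exp(z)


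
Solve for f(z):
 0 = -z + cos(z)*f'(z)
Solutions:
 f(z) = C1 + Integral(z/cos(z), z)


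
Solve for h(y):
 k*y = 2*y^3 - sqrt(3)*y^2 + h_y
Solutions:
 h(y) = C1 + k*y^2/2 - y^4/2 + sqrt(3)*y^3/3


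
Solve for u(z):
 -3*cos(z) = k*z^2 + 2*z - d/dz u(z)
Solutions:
 u(z) = C1 + k*z^3/3 + z^2 + 3*sin(z)


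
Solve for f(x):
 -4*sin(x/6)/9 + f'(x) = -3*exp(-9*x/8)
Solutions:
 f(x) = C1 - 8*cos(x/6)/3 + 8*exp(-9*x/8)/3


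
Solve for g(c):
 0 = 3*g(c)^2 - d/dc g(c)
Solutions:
 g(c) = -1/(C1 + 3*c)


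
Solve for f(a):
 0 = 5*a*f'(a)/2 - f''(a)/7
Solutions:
 f(a) = C1 + C2*erfi(sqrt(35)*a/2)


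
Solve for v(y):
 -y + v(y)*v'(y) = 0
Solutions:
 v(y) = -sqrt(C1 + y^2)
 v(y) = sqrt(C1 + y^2)


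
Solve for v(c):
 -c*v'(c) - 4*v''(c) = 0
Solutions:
 v(c) = C1 + C2*erf(sqrt(2)*c/4)


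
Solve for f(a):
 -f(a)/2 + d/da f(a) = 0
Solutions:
 f(a) = C1*exp(a/2)


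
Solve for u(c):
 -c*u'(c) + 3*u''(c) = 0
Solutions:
 u(c) = C1 + C2*erfi(sqrt(6)*c/6)


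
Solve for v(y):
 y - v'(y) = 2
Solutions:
 v(y) = C1 + y^2/2 - 2*y


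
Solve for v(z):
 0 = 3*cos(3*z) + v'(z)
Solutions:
 v(z) = C1 - sin(3*z)


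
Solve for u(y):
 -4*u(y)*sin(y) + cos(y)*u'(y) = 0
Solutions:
 u(y) = C1/cos(y)^4


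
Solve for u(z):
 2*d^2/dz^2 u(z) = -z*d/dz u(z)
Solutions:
 u(z) = C1 + C2*erf(z/2)


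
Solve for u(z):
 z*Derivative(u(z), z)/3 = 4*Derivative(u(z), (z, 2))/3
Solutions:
 u(z) = C1 + C2*erfi(sqrt(2)*z/4)
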